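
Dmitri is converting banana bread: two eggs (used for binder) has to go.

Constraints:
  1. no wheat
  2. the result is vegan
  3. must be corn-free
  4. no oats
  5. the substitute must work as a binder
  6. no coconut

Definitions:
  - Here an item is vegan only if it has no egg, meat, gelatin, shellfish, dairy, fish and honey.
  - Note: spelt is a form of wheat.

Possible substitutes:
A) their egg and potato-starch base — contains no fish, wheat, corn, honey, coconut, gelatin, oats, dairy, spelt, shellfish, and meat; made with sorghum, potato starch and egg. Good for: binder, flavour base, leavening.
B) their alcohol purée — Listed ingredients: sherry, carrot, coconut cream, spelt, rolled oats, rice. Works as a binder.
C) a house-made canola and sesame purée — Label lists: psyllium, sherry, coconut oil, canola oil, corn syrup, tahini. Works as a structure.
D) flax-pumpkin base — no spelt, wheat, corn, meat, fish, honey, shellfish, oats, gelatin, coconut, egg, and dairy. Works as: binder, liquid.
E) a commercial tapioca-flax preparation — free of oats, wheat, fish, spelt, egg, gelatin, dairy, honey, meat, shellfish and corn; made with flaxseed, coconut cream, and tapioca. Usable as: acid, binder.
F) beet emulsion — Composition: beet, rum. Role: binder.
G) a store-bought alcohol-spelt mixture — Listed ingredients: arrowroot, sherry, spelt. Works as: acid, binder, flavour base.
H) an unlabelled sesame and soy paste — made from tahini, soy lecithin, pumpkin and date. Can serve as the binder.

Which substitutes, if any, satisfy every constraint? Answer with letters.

A: has egg, so not vegan — out
B: has rolled oats, so not oat-free; has coconut cream, so not coconut-free (and 1 more) — reject
C: not usable as a binder; has corn syrup, so not corn-free (and 1 more) — reject
D: no oats, wheat-free — OK
E: has coconut cream, so not coconut-free — out
F: nothing on the exclusion list — valid
G: has spelt, so not wheat-free — reject
H: no oats, no coconut — valid

D, F, H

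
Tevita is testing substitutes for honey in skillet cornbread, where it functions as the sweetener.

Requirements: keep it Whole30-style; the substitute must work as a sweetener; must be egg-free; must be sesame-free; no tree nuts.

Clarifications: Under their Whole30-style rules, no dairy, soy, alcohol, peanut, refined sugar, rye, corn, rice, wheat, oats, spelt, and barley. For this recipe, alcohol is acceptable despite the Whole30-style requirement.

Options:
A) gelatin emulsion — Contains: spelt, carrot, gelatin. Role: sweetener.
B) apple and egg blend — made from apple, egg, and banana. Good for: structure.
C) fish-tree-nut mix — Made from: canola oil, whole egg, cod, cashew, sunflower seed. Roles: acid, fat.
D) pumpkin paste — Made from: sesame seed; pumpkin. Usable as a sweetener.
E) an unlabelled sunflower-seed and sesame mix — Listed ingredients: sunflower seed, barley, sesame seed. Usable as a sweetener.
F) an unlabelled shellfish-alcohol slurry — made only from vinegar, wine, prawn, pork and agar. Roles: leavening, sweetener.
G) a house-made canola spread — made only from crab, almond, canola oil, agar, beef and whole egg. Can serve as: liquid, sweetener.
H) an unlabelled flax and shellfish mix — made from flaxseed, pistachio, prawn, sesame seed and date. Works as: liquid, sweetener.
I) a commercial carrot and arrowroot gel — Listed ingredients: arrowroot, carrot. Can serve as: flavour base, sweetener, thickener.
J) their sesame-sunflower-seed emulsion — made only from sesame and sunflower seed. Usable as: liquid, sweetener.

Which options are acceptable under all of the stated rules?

F, I

A: has spelt, so not Whole30-style — out
B: not usable as a sweetener; has egg, so not egg-free — out
C: not usable as a sweetener; has whole egg, so not egg-free (and 1 more) — no
D: has sesame seed, so not sesame-free — out
E: has barley, so not Whole30-style; has sesame seed, so not sesame-free — out
F: alcohol is permitted under the Whole30-style carve-out; nothing else excluded — keep
G: has whole egg, so not egg-free; has almond, so not tree-nut-free — no
H: has pistachio, so not tree-nut-free; has sesame seed, so not sesame-free — reject
I: only carrot and arrowroot; none excluded — valid
J: has sesame, so not sesame-free — out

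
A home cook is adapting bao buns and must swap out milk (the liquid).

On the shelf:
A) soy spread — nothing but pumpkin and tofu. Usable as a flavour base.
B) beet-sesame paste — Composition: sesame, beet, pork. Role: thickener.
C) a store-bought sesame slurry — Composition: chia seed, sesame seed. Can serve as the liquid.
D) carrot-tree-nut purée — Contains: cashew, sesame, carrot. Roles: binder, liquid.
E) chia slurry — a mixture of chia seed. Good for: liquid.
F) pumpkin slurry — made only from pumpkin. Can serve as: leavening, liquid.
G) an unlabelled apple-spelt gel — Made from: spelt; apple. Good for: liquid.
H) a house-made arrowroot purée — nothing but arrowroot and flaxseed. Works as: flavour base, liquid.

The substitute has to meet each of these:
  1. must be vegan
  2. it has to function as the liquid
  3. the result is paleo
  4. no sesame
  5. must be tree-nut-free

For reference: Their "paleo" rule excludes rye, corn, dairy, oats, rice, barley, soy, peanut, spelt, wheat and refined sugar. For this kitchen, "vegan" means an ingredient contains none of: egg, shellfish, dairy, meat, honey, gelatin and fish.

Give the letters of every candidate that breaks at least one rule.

A, B, C, D, G

A: not usable as a liquid; has tofu, so not paleo — out
B: not usable as a liquid; has pork, so not vegan (and 1 more) — reject
C: has sesame seed, so not sesame-free — no
D: has sesame, so not sesame-free; has cashew, so not tree-nut-free — reject
E: only chia seed; none excluded — keep
F: nothing on the exclusion list — OK
G: has spelt, so not paleo — out
H: works as a liquid, paleo, no tree nuts — OK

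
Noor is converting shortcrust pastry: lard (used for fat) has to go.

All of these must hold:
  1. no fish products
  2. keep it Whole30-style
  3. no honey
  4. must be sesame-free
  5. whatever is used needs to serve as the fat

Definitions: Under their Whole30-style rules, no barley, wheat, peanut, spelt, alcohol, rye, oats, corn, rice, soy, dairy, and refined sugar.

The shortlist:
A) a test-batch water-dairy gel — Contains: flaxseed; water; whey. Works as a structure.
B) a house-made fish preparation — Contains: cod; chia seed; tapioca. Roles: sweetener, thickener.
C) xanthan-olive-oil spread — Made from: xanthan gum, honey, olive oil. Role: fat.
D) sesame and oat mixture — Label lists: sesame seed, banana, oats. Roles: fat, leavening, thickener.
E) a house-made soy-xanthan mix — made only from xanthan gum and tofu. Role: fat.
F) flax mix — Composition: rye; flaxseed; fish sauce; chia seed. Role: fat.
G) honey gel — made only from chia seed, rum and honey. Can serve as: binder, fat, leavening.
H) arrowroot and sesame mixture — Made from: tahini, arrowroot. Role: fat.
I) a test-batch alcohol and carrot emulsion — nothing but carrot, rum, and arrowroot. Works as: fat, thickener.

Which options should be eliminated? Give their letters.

A, B, C, D, E, F, G, H, I

A: not usable as a fat; has whey, so not Whole30-style — no
B: not usable as a fat; has cod, so not fish-free — reject
C: has honey, so not honey-free — no
D: has oats, so not Whole30-style; has sesame seed, so not sesame-free — no
E: has tofu, so not Whole30-style — no
F: has rye, so not Whole30-style; has fish sauce, so not fish-free — reject
G: has rum, so not Whole30-style; has honey, so not honey-free — no
H: has tahini, so not sesame-free — reject
I: has rum, so not Whole30-style — no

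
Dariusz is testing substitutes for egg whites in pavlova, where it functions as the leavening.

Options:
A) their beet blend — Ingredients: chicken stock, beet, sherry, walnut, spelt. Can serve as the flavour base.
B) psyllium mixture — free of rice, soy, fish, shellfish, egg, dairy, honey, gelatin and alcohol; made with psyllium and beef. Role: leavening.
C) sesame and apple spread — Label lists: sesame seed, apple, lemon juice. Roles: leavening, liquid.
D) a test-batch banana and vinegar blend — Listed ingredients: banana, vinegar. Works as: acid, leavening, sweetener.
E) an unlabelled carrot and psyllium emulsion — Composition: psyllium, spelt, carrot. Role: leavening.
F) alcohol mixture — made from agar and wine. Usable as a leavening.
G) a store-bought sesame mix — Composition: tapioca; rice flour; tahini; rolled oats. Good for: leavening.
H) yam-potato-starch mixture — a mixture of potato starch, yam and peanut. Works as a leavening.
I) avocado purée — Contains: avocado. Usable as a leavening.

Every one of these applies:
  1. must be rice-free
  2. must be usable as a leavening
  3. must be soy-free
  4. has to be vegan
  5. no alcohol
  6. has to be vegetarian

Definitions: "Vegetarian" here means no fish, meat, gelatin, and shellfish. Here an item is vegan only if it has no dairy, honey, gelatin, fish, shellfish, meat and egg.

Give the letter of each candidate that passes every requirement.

A: not usable as a leavening; has chicken stock, so not vegetarian (and 2 more) — reject
B: has beef, so not vegetarian; has beef, so not vegan — no
C: only sesame seed, apple and lemon juice; none excluded — keep
D: vegetarian, no soy — OK
E: vegetarian, vegan — OK
F: has wine, so not alcohol-free — reject
G: has rice flour, so not rice-free — out
H: works as a leavening, no rice, vegetarian — valid
I: vegetarian, no rice — OK

C, D, E, H, I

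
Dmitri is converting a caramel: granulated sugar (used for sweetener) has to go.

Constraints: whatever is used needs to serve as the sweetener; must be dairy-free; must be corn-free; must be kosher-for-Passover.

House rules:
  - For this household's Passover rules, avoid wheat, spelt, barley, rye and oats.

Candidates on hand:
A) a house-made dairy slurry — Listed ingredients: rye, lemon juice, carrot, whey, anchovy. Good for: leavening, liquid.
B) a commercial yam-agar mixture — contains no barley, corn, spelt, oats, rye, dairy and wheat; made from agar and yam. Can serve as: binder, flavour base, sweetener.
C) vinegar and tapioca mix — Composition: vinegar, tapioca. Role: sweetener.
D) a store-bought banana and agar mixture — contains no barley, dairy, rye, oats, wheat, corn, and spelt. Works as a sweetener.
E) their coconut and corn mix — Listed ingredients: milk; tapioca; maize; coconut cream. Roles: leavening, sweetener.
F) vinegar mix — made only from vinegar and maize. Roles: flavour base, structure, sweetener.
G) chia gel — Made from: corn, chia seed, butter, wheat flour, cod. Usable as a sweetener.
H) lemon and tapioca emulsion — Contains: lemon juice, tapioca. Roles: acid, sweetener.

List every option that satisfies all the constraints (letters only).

A: not usable as a sweetener; has rye, so not kosher-for-Passover (and 1 more) — out
B: works as a sweetener, kosher-for-Passover, no corn — valid
C: nothing on the exclusion list — keep
D: nothing on the exclusion list — OK
E: has milk, so not dairy-free; has maize, so not corn-free — no
F: has maize, so not corn-free — reject
G: has wheat flour, so not kosher-for-Passover; has butter, so not dairy-free (and 1 more) — out
H: no dairy, no corn — OK

B, C, D, H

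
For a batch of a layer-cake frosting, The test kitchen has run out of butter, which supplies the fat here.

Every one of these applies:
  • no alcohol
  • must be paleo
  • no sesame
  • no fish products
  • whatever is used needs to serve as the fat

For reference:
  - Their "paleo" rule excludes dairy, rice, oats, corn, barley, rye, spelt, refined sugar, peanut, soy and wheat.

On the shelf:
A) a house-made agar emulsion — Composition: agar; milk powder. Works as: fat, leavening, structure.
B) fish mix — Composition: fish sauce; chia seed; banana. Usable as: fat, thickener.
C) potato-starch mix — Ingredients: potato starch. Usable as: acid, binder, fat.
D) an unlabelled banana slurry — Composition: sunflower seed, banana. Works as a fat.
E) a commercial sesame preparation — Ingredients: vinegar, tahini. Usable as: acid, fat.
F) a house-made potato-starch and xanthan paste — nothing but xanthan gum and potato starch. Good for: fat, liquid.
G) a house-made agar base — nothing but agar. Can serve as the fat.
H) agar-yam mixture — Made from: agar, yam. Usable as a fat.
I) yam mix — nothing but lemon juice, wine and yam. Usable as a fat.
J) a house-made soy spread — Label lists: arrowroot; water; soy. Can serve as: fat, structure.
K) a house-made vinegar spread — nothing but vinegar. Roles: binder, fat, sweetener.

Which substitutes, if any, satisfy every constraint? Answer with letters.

A: has milk powder, so not paleo — out
B: has fish sauce, so not fish-free — no
C: only potato starch; none excluded — keep
D: nothing on the exclusion list — keep
E: has tahini, so not sesame-free — out
F: paleo, no sesame — keep
G: only agar; none excluded — valid
H: works as a fat, no sesame, no alcohol — valid
I: has wine, so not alcohol-free — no
J: has soy, so not paleo — out
K: all constraints satisfied — valid

C, D, F, G, H, K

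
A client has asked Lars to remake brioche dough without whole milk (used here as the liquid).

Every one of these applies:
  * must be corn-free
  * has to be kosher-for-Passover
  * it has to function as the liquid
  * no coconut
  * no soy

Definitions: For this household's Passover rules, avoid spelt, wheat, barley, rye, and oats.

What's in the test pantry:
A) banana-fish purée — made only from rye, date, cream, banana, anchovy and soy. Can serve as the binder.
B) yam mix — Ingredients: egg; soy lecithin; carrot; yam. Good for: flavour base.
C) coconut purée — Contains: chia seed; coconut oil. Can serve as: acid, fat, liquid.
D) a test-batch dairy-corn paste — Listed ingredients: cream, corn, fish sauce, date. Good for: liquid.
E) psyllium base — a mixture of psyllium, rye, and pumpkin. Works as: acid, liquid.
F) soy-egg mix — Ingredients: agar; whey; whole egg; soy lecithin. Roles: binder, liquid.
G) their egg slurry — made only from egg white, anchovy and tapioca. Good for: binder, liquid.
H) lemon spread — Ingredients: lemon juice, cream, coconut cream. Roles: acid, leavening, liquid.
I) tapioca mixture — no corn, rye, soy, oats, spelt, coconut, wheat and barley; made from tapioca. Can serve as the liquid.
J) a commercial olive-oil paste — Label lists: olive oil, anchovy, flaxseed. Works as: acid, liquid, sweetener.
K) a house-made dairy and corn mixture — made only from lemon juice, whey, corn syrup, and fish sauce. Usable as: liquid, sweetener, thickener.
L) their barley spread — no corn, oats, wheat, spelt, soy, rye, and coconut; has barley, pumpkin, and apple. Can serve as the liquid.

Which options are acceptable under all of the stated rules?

G, I, J

A: not usable as a liquid; has rye, so not kosher-for-Passover (and 1 more) — out
B: not usable as a liquid; has soy lecithin, so not soy-free — out
C: has coconut oil, so not coconut-free — no
D: has corn, so not corn-free — no
E: has rye, so not kosher-for-Passover — out
F: has soy lecithin, so not soy-free — no
G: no coconut, no soy — OK
H: has coconut cream, so not coconut-free — no
I: works as a liquid, no corn, no coconut — valid
J: only anchovy, olive oil and flaxseed; none excluded — OK
K: has corn syrup, so not corn-free — no
L: has barley, so not kosher-for-Passover — no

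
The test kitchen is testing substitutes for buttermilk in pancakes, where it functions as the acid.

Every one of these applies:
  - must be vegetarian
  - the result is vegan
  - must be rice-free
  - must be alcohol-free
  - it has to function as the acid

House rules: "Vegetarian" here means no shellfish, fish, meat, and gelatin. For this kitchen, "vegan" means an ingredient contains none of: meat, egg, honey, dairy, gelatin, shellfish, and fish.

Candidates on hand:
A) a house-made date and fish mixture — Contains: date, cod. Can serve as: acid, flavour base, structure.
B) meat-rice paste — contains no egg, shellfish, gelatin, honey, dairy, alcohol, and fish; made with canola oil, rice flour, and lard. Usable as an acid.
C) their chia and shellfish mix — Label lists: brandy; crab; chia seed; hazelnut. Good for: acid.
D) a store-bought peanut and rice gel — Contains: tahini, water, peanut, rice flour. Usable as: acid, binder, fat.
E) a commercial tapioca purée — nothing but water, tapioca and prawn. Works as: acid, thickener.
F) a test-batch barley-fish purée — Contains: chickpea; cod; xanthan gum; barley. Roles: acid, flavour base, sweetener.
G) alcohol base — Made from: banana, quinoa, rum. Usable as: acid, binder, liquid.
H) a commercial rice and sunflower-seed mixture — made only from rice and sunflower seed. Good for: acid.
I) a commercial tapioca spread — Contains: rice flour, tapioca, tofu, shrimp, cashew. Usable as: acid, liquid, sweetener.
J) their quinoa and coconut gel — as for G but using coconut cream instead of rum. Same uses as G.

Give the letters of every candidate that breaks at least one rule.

A, B, C, D, E, F, G, H, I

A: has cod, so not vegetarian; has cod, so not vegan — no
B: has lard, so not vegetarian; has lard, so not vegan (and 1 more) — out
C: has crab, so not vegetarian; has crab, so not vegan (and 1 more) — out
D: has rice flour, so not rice-free — reject
E: has prawn, so not vegetarian; has prawn, so not vegan — no
F: has cod, so not vegetarian; has cod, so not vegan — reject
G: has rum, so not alcohol-free — reject
H: has rice, so not rice-free — out
I: has shrimp, so not vegetarian; has shrimp, so not vegan (and 1 more) — reject
J: only coconut cream, banana, and quinoa; none excluded — OK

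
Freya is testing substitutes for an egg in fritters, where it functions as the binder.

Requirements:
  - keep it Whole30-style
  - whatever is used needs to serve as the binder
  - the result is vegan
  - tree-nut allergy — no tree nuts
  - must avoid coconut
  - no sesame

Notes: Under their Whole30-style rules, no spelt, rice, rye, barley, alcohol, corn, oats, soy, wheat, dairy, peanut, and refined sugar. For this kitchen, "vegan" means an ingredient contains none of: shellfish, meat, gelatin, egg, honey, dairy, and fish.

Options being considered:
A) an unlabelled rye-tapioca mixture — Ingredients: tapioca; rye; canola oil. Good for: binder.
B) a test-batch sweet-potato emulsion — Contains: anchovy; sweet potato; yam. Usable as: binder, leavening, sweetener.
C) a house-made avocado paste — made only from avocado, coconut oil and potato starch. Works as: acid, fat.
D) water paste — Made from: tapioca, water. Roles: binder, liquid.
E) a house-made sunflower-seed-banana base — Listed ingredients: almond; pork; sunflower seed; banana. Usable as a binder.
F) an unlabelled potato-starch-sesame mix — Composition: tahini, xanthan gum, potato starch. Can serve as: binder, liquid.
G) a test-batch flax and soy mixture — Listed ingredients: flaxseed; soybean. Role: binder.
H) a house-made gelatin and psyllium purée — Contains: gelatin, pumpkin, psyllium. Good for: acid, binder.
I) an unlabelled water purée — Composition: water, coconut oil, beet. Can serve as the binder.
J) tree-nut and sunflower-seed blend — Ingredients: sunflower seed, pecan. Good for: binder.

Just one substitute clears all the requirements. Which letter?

D

A: has rye, so not Whole30-style — no
B: has anchovy, so not vegan — no
C: not usable as a binder; has coconut oil, so not coconut-free — out
D: only water and tapioca; none excluded — OK
E: has pork, so not vegan; has almond, so not tree-nut-free — no
F: has tahini, so not sesame-free — reject
G: has soybean, so not Whole30-style — out
H: has gelatin, so not vegan — out
I: has coconut oil, so not coconut-free — no
J: has pecan, so not tree-nut-free — out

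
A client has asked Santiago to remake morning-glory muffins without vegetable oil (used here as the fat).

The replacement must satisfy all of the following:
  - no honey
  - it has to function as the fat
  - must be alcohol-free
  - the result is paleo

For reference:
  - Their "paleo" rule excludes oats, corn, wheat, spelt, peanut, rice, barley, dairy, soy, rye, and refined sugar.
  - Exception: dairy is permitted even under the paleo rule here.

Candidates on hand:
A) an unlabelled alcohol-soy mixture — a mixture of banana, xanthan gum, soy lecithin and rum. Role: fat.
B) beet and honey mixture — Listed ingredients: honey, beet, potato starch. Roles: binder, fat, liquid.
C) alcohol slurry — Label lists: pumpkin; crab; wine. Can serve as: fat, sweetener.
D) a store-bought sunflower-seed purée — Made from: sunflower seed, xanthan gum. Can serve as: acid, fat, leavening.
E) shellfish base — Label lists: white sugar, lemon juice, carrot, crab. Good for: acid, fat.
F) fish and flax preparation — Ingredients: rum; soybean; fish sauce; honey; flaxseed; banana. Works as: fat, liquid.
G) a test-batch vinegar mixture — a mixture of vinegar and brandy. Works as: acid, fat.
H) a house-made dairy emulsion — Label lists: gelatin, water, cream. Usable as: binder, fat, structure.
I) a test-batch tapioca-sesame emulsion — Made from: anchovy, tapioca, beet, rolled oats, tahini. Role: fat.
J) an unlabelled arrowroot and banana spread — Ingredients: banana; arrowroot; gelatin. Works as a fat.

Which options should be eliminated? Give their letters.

A: has soy lecithin, so not paleo; has rum, so not alcohol-free — no
B: has honey, so not honey-free — no
C: has wine, so not alcohol-free — no
D: works as a fat, no alcohol, paleo — OK
E: has white sugar, so not paleo — no
F: has soybean, so not paleo; has honey, so not honey-free (and 1 more) — out
G: has brandy, so not alcohol-free — reject
H: dairy is permitted under the paleo carve-out; nothing else excluded — keep
I: has rolled oats, so not paleo — reject
J: every rule checks out — valid

A, B, C, E, F, G, I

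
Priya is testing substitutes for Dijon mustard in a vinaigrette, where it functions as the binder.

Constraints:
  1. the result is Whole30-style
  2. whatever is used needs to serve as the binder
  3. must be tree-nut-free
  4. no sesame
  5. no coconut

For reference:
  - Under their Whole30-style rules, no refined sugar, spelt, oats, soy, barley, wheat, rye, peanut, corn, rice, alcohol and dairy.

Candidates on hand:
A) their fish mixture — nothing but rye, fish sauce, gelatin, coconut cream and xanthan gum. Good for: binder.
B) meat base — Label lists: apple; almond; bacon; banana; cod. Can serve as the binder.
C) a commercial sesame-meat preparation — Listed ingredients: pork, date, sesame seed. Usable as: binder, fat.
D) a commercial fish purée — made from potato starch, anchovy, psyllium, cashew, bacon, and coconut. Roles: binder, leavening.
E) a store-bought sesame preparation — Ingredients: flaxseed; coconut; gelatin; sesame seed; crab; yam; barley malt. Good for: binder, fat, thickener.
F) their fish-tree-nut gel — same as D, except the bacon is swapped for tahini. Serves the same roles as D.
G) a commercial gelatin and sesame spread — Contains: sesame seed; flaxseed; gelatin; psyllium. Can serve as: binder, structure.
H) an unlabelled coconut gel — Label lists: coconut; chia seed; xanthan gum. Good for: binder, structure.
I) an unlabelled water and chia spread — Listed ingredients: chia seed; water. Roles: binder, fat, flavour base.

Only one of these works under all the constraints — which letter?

A: has rye, so not Whole30-style; has coconut cream, so not coconut-free — no
B: has almond, so not tree-nut-free — no
C: has sesame seed, so not sesame-free — out
D: has cashew, so not tree-nut-free; has coconut, so not coconut-free — out
E: has barley malt, so not Whole30-style; has sesame seed, so not sesame-free (and 1 more) — no
F: has cashew, so not tree-nut-free; has tahini, so not sesame-free (and 1 more) — no
G: has sesame seed, so not sesame-free — reject
H: has coconut, so not coconut-free — no
I: no sesame, Whole30-style — valid

I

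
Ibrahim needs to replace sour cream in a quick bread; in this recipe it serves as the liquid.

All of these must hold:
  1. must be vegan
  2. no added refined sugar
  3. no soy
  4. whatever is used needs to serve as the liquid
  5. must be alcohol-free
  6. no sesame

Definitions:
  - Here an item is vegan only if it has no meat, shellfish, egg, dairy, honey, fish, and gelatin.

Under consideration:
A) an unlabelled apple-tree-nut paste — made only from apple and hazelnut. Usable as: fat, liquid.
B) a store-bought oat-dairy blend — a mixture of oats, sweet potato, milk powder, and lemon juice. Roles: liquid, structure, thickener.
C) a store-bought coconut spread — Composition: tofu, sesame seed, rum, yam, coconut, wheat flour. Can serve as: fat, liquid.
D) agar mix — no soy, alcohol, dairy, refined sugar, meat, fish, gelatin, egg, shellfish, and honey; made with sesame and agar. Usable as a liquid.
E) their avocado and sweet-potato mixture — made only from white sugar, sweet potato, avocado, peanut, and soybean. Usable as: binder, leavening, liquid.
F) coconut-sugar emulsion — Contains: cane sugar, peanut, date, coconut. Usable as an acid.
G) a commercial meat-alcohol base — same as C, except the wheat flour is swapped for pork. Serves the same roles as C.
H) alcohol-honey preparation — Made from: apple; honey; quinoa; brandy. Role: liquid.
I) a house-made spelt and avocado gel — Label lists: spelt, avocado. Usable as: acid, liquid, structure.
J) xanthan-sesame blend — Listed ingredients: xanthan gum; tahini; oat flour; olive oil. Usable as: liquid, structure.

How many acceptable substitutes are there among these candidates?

A: every rule checks out — OK
B: has milk powder, so not vegan — no
C: has rum, so not alcohol-free; has sesame seed, so not sesame-free (and 1 more) — no
D: has sesame, so not sesame-free — out
E: has soybean, so not soy-free; has white sugar, so not no-added-sugar — reject
F: not usable as a liquid; has cane sugar, so not no-added-sugar — out
G: has pork, so not vegan; has rum, so not alcohol-free (and 2 more) — no
H: has honey, so not vegan; has brandy, so not alcohol-free — no
I: all constraints satisfied — OK
J: has tahini, so not sesame-free — out

2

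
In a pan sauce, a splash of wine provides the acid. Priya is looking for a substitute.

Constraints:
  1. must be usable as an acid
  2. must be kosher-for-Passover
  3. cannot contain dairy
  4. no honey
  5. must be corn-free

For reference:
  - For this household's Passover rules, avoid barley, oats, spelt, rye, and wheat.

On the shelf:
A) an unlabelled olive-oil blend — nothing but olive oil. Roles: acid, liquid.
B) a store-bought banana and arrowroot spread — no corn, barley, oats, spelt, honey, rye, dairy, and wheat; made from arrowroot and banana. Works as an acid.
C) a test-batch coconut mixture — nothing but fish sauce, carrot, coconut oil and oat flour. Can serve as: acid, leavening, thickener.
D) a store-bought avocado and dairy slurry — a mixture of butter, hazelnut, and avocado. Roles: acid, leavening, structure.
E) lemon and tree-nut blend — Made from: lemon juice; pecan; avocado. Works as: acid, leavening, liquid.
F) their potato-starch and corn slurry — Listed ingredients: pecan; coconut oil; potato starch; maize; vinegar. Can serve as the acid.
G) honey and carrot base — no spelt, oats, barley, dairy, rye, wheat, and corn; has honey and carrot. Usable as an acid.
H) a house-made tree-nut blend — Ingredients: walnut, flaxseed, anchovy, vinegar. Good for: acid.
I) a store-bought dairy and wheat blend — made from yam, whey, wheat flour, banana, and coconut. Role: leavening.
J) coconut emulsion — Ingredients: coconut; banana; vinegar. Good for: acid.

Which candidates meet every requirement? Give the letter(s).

A, B, E, H, J

A: nothing on the exclusion list — OK
B: no dairy, kosher-for-Passover — valid
C: has oat flour, so not kosher-for-Passover — no
D: has butter, so not dairy-free — no
E: only pecan, avocado and lemon juice; none excluded — keep
F: has maize, so not corn-free — no
G: has honey, so not honey-free — reject
H: anchovy and walnut etc. — none of it excluded — keep
I: not usable as an acid; has wheat flour, so not kosher-for-Passover (and 1 more) — out
J: works as an acid, no corn, no dairy — keep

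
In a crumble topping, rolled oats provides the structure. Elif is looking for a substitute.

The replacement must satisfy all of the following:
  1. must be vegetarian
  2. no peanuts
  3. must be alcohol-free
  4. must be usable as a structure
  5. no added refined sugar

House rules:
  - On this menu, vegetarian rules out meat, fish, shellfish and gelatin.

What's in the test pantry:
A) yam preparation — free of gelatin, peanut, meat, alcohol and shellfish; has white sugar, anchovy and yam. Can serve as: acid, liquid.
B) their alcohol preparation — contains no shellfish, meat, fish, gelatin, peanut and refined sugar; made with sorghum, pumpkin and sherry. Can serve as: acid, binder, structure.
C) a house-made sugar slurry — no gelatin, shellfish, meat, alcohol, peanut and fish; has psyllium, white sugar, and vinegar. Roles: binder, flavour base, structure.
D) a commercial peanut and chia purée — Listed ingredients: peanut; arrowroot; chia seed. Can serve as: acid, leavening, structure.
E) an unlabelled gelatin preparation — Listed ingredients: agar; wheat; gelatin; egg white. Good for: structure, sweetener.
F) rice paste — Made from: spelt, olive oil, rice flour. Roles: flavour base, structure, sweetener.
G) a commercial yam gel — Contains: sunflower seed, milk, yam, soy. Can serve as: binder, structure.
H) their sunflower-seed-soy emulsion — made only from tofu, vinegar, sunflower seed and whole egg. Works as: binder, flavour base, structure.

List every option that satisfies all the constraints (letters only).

F, G, H

A: not usable as a structure; has anchovy, so not vegetarian (and 1 more) — no
B: has sherry, so not alcohol-free — out
C: has white sugar, so not no-added-sugar — no
D: has peanut, so not peanut-free — out
E: has gelatin, so not vegetarian — no
F: only rice flour, spelt, and olive oil; none excluded — OK
G: milk and soy etc. — none of it excluded — keep
H: whole egg and tofu etc. — none of it excluded — OK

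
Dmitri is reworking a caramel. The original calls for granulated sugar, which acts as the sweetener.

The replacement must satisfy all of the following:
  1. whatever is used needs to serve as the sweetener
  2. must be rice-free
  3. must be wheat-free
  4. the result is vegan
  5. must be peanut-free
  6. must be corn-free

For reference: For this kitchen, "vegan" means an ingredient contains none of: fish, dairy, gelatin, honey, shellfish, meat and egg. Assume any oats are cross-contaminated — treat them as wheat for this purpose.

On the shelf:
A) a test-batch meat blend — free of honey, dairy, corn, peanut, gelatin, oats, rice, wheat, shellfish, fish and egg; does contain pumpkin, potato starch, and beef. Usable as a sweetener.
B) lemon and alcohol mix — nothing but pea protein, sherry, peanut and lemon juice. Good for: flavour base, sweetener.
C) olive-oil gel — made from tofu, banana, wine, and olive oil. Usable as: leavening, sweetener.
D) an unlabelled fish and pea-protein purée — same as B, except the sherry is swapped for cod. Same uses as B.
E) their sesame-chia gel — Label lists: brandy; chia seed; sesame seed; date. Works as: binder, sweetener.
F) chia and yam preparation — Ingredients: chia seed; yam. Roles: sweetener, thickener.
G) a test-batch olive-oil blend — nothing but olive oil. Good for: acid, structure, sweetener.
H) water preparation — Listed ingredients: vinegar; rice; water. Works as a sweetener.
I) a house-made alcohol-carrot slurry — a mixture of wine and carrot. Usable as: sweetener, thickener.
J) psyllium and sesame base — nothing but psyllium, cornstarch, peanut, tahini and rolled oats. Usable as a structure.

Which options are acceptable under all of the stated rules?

C, E, F, G, I

A: has beef, so not vegan — no
B: has peanut, so not peanut-free — out
C: all constraints satisfied — OK
D: has cod, so not vegan; has peanut, so not peanut-free — out
E: no rice, no corn — keep
F: every rule checks out — keep
G: works as a sweetener, wheat-free, vegan — valid
H: has rice, so not rice-free — no
I: only wine and carrot; none excluded — OK
J: not usable as a sweetener; has peanut, so not peanut-free (and 2 more) — out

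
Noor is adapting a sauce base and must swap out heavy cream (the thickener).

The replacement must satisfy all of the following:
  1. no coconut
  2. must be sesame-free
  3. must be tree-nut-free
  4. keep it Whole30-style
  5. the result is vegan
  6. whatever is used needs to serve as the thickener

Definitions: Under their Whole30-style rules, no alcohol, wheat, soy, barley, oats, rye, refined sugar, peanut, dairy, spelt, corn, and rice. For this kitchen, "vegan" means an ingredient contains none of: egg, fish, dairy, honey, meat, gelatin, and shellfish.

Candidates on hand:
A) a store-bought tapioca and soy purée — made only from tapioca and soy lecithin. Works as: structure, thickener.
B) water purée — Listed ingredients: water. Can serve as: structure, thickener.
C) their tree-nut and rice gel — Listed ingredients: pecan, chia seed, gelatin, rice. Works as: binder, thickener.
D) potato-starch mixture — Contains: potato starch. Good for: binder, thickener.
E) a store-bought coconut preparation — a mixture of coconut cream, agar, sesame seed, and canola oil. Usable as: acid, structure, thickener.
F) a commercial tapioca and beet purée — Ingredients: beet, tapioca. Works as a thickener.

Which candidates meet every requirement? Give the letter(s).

B, D, F

A: has soy lecithin, so not Whole30-style — out
B: vegan, Whole30-style — OK
C: has rice, so not Whole30-style; has gelatin, so not vegan (and 1 more) — no
D: works as a thickener, vegan, no coconut — keep
E: has coconut cream, so not coconut-free; has sesame seed, so not sesame-free — out
F: nothing on the exclusion list — keep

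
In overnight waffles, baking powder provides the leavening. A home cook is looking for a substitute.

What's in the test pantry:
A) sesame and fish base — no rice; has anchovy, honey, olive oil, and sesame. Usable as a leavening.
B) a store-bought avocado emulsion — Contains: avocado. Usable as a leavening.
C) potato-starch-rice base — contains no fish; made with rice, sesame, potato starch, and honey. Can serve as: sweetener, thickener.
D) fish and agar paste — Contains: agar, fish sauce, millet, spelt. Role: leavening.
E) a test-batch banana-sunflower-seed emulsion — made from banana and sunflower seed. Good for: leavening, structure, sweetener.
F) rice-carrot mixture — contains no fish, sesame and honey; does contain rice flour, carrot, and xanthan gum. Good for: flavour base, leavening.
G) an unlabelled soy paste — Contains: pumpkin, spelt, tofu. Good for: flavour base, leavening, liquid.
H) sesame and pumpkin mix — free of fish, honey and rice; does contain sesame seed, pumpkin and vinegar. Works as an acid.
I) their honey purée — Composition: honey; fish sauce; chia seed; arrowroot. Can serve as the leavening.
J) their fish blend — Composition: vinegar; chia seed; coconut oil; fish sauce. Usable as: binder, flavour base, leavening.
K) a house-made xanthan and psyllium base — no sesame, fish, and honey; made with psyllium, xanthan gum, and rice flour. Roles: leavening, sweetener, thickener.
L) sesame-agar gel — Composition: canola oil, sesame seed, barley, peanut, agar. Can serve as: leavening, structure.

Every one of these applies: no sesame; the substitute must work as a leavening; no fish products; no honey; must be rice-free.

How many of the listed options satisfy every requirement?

3

A: has sesame, so not sesame-free; has honey, so not honey-free (and 1 more) — reject
B: no fish, no honey — OK
C: not usable as a leavening; has sesame, so not sesame-free (and 2 more) — out
D: has fish sauce, so not fish-free — no
E: only banana and sunflower seed; none excluded — valid
F: has rice flour, so not rice-free — out
G: works as a leavening, no rice, no honey — OK
H: not usable as a leavening; has sesame seed, so not sesame-free — no
I: has honey, so not honey-free; has fish sauce, so not fish-free — no
J: has fish sauce, so not fish-free — reject
K: has rice flour, so not rice-free — reject
L: has sesame seed, so not sesame-free — out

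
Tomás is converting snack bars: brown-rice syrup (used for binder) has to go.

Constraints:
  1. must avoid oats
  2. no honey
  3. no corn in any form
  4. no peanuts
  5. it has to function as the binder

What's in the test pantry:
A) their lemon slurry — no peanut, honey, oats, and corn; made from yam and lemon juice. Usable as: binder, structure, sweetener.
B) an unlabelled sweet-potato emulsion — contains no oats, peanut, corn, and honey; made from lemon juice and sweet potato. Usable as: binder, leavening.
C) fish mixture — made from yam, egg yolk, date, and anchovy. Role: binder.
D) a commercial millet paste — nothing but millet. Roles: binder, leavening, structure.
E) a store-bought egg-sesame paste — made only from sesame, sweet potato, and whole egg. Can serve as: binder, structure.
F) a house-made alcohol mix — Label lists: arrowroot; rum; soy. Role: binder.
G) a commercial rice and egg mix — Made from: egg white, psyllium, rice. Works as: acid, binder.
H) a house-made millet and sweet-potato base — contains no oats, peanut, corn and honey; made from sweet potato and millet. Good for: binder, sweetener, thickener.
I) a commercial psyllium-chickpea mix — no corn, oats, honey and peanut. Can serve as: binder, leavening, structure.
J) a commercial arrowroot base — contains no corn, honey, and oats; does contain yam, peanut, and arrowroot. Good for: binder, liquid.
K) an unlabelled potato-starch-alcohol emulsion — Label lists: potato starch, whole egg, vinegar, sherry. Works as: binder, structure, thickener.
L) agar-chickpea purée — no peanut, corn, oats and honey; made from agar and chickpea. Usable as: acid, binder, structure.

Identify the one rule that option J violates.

usable as a binder: satisfied
peanut-free: has peanut — fails
oat-free: satisfied
honey-free: satisfied
corn-free: satisfied

peanut-free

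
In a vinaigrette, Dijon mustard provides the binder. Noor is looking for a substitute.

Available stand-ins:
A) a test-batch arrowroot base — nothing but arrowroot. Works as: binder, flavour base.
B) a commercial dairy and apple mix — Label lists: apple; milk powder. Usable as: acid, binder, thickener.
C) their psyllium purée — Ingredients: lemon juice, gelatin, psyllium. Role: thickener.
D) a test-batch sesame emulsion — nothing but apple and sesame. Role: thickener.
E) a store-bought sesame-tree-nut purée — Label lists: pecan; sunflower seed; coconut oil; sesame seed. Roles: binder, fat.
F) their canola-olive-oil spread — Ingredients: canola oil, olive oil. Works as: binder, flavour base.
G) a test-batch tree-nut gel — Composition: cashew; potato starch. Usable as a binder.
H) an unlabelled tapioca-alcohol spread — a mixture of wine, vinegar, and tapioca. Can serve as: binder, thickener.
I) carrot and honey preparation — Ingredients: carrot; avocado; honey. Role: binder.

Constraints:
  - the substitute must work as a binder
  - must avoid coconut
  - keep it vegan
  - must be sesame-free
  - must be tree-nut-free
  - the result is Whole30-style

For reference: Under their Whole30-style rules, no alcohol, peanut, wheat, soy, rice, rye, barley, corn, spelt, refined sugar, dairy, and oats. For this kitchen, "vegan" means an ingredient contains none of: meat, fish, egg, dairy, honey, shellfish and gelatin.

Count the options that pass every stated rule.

2

A: all constraints satisfied — keep
B: has milk powder, so not Whole30-style; has milk powder, so not vegan — out
C: not usable as a binder; has gelatin, so not vegan — no
D: not usable as a binder; has sesame, so not sesame-free — no
E: has sesame seed, so not sesame-free; has coconut oil, so not coconut-free (and 1 more) — no
F: only canola oil and olive oil; none excluded — valid
G: has cashew, so not tree-nut-free — reject
H: has wine, so not Whole30-style — reject
I: has honey, so not vegan — out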